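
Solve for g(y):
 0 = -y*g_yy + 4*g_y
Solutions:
 g(y) = C1 + C2*y^5


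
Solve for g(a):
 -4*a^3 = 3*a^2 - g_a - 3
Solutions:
 g(a) = C1 + a^4 + a^3 - 3*a


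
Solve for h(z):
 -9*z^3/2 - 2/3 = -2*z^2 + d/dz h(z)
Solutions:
 h(z) = C1 - 9*z^4/8 + 2*z^3/3 - 2*z/3


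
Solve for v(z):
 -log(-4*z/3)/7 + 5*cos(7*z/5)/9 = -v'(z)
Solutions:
 v(z) = C1 + z*log(-z)/7 - z*log(3)/7 - z/7 + 2*z*log(2)/7 - 25*sin(7*z/5)/63


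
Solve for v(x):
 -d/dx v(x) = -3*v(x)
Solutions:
 v(x) = C1*exp(3*x)


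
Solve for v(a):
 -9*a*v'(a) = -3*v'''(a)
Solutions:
 v(a) = C1 + Integral(C2*airyai(3^(1/3)*a) + C3*airybi(3^(1/3)*a), a)


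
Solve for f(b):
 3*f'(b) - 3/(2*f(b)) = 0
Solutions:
 f(b) = -sqrt(C1 + b)
 f(b) = sqrt(C1 + b)


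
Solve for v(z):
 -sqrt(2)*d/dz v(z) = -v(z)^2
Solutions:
 v(z) = -2/(C1 + sqrt(2)*z)


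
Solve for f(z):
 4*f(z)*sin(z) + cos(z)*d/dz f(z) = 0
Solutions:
 f(z) = C1*cos(z)^4


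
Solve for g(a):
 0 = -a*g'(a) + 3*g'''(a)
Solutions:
 g(a) = C1 + Integral(C2*airyai(3^(2/3)*a/3) + C3*airybi(3^(2/3)*a/3), a)


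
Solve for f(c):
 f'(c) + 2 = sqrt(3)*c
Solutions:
 f(c) = C1 + sqrt(3)*c^2/2 - 2*c


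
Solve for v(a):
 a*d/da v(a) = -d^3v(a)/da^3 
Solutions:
 v(a) = C1 + Integral(C2*airyai(-a) + C3*airybi(-a), a)


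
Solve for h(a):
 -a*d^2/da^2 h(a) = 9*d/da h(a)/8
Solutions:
 h(a) = C1 + C2/a^(1/8)


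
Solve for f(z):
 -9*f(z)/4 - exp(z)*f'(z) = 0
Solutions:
 f(z) = C1*exp(9*exp(-z)/4)


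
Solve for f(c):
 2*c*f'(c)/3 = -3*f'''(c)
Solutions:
 f(c) = C1 + Integral(C2*airyai(-6^(1/3)*c/3) + C3*airybi(-6^(1/3)*c/3), c)


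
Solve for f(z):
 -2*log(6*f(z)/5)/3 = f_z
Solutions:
 -3*Integral(1/(-log(_y) - log(6) + log(5)), (_y, f(z)))/2 = C1 - z


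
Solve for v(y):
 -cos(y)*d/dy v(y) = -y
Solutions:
 v(y) = C1 + Integral(y/cos(y), y)


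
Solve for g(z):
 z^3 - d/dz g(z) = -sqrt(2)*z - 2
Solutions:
 g(z) = C1 + z^4/4 + sqrt(2)*z^2/2 + 2*z


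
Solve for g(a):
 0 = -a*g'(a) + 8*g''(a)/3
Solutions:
 g(a) = C1 + C2*erfi(sqrt(3)*a/4)


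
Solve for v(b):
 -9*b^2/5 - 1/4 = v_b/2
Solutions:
 v(b) = C1 - 6*b^3/5 - b/2


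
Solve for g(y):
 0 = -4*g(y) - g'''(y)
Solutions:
 g(y) = C3*exp(-2^(2/3)*y) + (C1*sin(2^(2/3)*sqrt(3)*y/2) + C2*cos(2^(2/3)*sqrt(3)*y/2))*exp(2^(2/3)*y/2)


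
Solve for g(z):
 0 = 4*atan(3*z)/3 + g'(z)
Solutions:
 g(z) = C1 - 4*z*atan(3*z)/3 + 2*log(9*z^2 + 1)/9


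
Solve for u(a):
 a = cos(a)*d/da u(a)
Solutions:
 u(a) = C1 + Integral(a/cos(a), a)


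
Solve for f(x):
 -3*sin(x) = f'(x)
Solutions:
 f(x) = C1 + 3*cos(x)


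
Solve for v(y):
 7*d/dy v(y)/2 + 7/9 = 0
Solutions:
 v(y) = C1 - 2*y/9


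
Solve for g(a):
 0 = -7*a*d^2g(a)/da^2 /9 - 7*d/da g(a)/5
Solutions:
 g(a) = C1 + C2/a^(4/5)


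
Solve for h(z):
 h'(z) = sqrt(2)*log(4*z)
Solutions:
 h(z) = C1 + sqrt(2)*z*log(z) - sqrt(2)*z + 2*sqrt(2)*z*log(2)


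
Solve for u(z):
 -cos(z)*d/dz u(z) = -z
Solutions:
 u(z) = C1 + Integral(z/cos(z), z)


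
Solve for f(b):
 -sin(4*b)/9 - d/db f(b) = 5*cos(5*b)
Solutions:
 f(b) = C1 - sin(5*b) + cos(4*b)/36


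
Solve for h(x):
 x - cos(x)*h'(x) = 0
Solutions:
 h(x) = C1 + Integral(x/cos(x), x)


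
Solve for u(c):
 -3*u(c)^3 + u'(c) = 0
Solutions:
 u(c) = -sqrt(2)*sqrt(-1/(C1 + 3*c))/2
 u(c) = sqrt(2)*sqrt(-1/(C1 + 3*c))/2


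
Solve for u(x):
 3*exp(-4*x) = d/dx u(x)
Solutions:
 u(x) = C1 - 3*exp(-4*x)/4


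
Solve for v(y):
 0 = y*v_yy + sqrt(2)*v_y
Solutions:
 v(y) = C1 + C2*y^(1 - sqrt(2))


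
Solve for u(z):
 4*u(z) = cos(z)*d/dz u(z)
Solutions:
 u(z) = C1*(sin(z)^2 + 2*sin(z) + 1)/(sin(z)^2 - 2*sin(z) + 1)


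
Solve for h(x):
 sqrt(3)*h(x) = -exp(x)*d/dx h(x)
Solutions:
 h(x) = C1*exp(sqrt(3)*exp(-x))


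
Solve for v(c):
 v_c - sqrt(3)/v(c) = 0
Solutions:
 v(c) = -sqrt(C1 + 2*sqrt(3)*c)
 v(c) = sqrt(C1 + 2*sqrt(3)*c)


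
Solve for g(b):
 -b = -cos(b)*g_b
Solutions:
 g(b) = C1 + Integral(b/cos(b), b)


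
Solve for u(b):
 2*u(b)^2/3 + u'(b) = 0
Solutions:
 u(b) = 3/(C1 + 2*b)


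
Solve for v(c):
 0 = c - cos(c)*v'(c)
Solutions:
 v(c) = C1 + Integral(c/cos(c), c)


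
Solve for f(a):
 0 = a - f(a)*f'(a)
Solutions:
 f(a) = -sqrt(C1 + a^2)
 f(a) = sqrt(C1 + a^2)


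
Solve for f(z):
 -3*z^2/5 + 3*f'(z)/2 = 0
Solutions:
 f(z) = C1 + 2*z^3/15


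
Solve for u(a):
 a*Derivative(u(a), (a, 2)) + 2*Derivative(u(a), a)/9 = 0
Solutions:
 u(a) = C1 + C2*a^(7/9)


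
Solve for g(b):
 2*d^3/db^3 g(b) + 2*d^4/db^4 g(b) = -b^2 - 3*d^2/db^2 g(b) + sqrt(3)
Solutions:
 g(b) = C1 + C2*b - b^4/36 + 2*b^3/27 + b^2*(4 + 9*sqrt(3))/54 + (C3*sin(sqrt(5)*b/2) + C4*cos(sqrt(5)*b/2))*exp(-b/2)


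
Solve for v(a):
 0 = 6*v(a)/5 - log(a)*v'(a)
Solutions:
 v(a) = C1*exp(6*li(a)/5)


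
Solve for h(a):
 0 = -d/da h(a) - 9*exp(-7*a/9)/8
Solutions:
 h(a) = C1 + 81*exp(-7*a/9)/56


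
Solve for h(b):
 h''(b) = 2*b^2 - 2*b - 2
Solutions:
 h(b) = C1 + C2*b + b^4/6 - b^3/3 - b^2


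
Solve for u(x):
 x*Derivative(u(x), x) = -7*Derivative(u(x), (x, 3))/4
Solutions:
 u(x) = C1 + Integral(C2*airyai(-14^(2/3)*x/7) + C3*airybi(-14^(2/3)*x/7), x)


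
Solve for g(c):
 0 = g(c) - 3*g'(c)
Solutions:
 g(c) = C1*exp(c/3)


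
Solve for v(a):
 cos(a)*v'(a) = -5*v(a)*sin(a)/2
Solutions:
 v(a) = C1*cos(a)^(5/2)


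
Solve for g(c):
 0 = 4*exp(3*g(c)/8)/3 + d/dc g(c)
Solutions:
 g(c) = 8*log((-1 - sqrt(3)*I)*(1/(C1 + 4*c))^(1/3))
 g(c) = 8*log((-1 + sqrt(3)*I)*(1/(C1 + 4*c))^(1/3))
 g(c) = 8*log(1/(C1 + 4*c))/3 + 8*log(2)


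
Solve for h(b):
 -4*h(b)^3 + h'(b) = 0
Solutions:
 h(b) = -sqrt(2)*sqrt(-1/(C1 + 4*b))/2
 h(b) = sqrt(2)*sqrt(-1/(C1 + 4*b))/2


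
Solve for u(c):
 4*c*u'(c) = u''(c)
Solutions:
 u(c) = C1 + C2*erfi(sqrt(2)*c)


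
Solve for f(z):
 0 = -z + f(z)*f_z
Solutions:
 f(z) = -sqrt(C1 + z^2)
 f(z) = sqrt(C1 + z^2)


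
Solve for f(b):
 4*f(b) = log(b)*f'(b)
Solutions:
 f(b) = C1*exp(4*li(b))


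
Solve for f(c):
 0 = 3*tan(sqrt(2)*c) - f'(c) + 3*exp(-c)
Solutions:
 f(c) = C1 + 3*sqrt(2)*log(tan(sqrt(2)*c)^2 + 1)/4 - 3*exp(-c)


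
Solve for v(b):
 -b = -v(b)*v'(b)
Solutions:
 v(b) = -sqrt(C1 + b^2)
 v(b) = sqrt(C1 + b^2)


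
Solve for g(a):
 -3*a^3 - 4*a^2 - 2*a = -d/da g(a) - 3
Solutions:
 g(a) = C1 + 3*a^4/4 + 4*a^3/3 + a^2 - 3*a


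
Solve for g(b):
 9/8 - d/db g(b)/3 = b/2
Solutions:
 g(b) = C1 - 3*b^2/4 + 27*b/8


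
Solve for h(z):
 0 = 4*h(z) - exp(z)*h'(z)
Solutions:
 h(z) = C1*exp(-4*exp(-z))


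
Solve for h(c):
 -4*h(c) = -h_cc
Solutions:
 h(c) = C1*exp(-2*c) + C2*exp(2*c)


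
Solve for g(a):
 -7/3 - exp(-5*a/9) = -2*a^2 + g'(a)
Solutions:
 g(a) = C1 + 2*a^3/3 - 7*a/3 + 9*exp(-5*a/9)/5


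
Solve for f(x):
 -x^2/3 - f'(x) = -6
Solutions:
 f(x) = C1 - x^3/9 + 6*x


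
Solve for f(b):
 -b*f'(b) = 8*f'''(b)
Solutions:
 f(b) = C1 + Integral(C2*airyai(-b/2) + C3*airybi(-b/2), b)


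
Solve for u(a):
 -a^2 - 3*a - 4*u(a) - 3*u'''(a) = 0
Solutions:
 u(a) = C3*exp(-6^(2/3)*a/3) - a^2/4 - 3*a/4 + (C1*sin(2^(2/3)*3^(1/6)*a/2) + C2*cos(2^(2/3)*3^(1/6)*a/2))*exp(6^(2/3)*a/6)


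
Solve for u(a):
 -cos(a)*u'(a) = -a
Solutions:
 u(a) = C1 + Integral(a/cos(a), a)


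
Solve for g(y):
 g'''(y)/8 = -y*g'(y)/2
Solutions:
 g(y) = C1 + Integral(C2*airyai(-2^(2/3)*y) + C3*airybi(-2^(2/3)*y), y)


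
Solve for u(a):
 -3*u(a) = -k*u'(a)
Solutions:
 u(a) = C1*exp(3*a/k)


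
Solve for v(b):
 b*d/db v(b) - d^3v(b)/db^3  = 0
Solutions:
 v(b) = C1 + Integral(C2*airyai(b) + C3*airybi(b), b)


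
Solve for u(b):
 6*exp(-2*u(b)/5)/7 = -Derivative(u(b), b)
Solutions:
 u(b) = 5*log(-sqrt(C1 - 6*b)) - 5*log(35) + 5*log(70)/2
 u(b) = 5*log(C1 - 6*b)/2 - 5*log(35) + 5*log(70)/2


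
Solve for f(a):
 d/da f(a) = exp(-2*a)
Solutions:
 f(a) = C1 - exp(-2*a)/2


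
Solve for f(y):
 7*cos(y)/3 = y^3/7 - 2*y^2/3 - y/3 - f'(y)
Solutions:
 f(y) = C1 + y^4/28 - 2*y^3/9 - y^2/6 - 7*sin(y)/3


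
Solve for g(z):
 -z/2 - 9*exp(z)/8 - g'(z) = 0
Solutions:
 g(z) = C1 - z^2/4 - 9*exp(z)/8


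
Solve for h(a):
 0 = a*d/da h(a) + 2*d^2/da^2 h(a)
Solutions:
 h(a) = C1 + C2*erf(a/2)


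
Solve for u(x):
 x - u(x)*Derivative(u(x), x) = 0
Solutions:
 u(x) = -sqrt(C1 + x^2)
 u(x) = sqrt(C1 + x^2)


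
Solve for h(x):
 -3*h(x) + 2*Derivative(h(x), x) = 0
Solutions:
 h(x) = C1*exp(3*x/2)


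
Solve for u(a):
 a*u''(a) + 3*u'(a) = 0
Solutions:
 u(a) = C1 + C2/a^2


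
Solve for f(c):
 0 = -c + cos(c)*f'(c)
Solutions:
 f(c) = C1 + Integral(c/cos(c), c)


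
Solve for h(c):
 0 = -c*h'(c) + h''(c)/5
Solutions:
 h(c) = C1 + C2*erfi(sqrt(10)*c/2)


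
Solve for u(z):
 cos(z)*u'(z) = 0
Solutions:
 u(z) = C1


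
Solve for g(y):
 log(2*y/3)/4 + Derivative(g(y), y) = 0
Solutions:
 g(y) = C1 - y*log(y)/4 - y*log(2)/4 + y/4 + y*log(3)/4


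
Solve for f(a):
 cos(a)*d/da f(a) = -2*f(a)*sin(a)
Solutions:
 f(a) = C1*cos(a)^2


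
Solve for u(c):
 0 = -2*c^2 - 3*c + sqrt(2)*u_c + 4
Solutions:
 u(c) = C1 + sqrt(2)*c^3/3 + 3*sqrt(2)*c^2/4 - 2*sqrt(2)*c


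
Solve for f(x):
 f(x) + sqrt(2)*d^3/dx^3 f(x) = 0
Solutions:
 f(x) = C3*exp(-2^(5/6)*x/2) + (C1*sin(2^(5/6)*sqrt(3)*x/4) + C2*cos(2^(5/6)*sqrt(3)*x/4))*exp(2^(5/6)*x/4)


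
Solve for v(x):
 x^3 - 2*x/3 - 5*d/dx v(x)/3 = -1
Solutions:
 v(x) = C1 + 3*x^4/20 - x^2/5 + 3*x/5


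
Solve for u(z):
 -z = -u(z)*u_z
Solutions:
 u(z) = -sqrt(C1 + z^2)
 u(z) = sqrt(C1 + z^2)


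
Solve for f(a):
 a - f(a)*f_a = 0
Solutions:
 f(a) = -sqrt(C1 + a^2)
 f(a) = sqrt(C1 + a^2)


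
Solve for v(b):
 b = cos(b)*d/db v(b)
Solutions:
 v(b) = C1 + Integral(b/cos(b), b)


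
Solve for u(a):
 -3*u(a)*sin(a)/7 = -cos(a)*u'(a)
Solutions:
 u(a) = C1/cos(a)^(3/7)


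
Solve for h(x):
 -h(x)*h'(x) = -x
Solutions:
 h(x) = -sqrt(C1 + x^2)
 h(x) = sqrt(C1 + x^2)


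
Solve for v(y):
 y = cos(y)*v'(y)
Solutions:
 v(y) = C1 + Integral(y/cos(y), y)


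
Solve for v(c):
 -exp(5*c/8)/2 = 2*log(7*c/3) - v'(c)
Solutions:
 v(c) = C1 + 2*c*log(c) + 2*c*(-log(3) - 1 + log(7)) + 4*exp(5*c/8)/5


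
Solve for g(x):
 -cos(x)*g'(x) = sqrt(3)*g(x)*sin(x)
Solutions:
 g(x) = C1*cos(x)^(sqrt(3))


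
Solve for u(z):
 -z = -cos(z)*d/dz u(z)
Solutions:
 u(z) = C1 + Integral(z/cos(z), z)


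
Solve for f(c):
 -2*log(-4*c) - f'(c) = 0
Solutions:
 f(c) = C1 - 2*c*log(-c) + 2*c*(1 - 2*log(2))


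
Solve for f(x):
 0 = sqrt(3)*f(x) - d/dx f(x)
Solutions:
 f(x) = C1*exp(sqrt(3)*x)


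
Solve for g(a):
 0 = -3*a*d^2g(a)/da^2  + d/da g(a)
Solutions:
 g(a) = C1 + C2*a^(4/3)


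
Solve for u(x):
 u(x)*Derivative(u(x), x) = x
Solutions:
 u(x) = -sqrt(C1 + x^2)
 u(x) = sqrt(C1 + x^2)


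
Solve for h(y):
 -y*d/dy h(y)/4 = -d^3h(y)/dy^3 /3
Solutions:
 h(y) = C1 + Integral(C2*airyai(6^(1/3)*y/2) + C3*airybi(6^(1/3)*y/2), y)


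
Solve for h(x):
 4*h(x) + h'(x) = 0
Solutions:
 h(x) = C1*exp(-4*x)


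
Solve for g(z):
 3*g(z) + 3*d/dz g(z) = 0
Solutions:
 g(z) = C1*exp(-z)


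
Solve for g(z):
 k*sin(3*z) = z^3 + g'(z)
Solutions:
 g(z) = C1 - k*cos(3*z)/3 - z^4/4


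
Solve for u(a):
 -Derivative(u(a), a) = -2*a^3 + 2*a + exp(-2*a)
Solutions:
 u(a) = C1 + a^4/2 - a^2 + exp(-2*a)/2


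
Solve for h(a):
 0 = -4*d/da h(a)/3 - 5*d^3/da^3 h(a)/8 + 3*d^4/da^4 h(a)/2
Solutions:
 h(a) = C1 + C2*exp(a*(-(144*sqrt(20986) + 20861)^(1/3) - 25/(144*sqrt(20986) + 20861)^(1/3) + 10)/72)*sin(sqrt(3)*a*(-(144*sqrt(20986) + 20861)^(1/3) + 25/(144*sqrt(20986) + 20861)^(1/3))/72) + C3*exp(a*(-(144*sqrt(20986) + 20861)^(1/3) - 25/(144*sqrt(20986) + 20861)^(1/3) + 10)/72)*cos(sqrt(3)*a*(-(144*sqrt(20986) + 20861)^(1/3) + 25/(144*sqrt(20986) + 20861)^(1/3))/72) + C4*exp(a*(25/(144*sqrt(20986) + 20861)^(1/3) + 5 + (144*sqrt(20986) + 20861)^(1/3))/36)


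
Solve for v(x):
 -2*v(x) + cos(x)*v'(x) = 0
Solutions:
 v(x) = C1*(sin(x) + 1)/(sin(x) - 1)


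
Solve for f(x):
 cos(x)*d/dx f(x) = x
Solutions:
 f(x) = C1 + Integral(x/cos(x), x)


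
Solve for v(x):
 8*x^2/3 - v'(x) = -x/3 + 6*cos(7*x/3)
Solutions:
 v(x) = C1 + 8*x^3/9 + x^2/6 - 18*sin(7*x/3)/7


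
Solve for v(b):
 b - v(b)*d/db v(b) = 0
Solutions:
 v(b) = -sqrt(C1 + b^2)
 v(b) = sqrt(C1 + b^2)


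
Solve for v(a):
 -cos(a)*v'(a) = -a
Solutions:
 v(a) = C1 + Integral(a/cos(a), a)


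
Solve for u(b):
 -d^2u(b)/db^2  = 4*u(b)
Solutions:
 u(b) = C1*sin(2*b) + C2*cos(2*b)


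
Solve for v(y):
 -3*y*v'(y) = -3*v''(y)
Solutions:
 v(y) = C1 + C2*erfi(sqrt(2)*y/2)


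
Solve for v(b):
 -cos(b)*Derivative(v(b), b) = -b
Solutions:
 v(b) = C1 + Integral(b/cos(b), b)


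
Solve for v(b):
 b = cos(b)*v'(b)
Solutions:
 v(b) = C1 + Integral(b/cos(b), b)


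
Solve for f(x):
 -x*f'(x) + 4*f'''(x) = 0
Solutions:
 f(x) = C1 + Integral(C2*airyai(2^(1/3)*x/2) + C3*airybi(2^(1/3)*x/2), x)


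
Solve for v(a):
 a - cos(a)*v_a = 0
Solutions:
 v(a) = C1 + Integral(a/cos(a), a)


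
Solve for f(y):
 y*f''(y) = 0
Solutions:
 f(y) = C1 + C2*y


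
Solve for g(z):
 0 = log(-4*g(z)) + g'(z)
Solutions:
 Integral(1/(log(-_y) + 2*log(2)), (_y, g(z))) = C1 - z


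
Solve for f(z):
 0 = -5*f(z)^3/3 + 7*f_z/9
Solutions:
 f(z) = -sqrt(14)*sqrt(-1/(C1 + 15*z))/2
 f(z) = sqrt(14)*sqrt(-1/(C1 + 15*z))/2


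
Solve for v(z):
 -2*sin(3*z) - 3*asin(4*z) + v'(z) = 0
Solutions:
 v(z) = C1 + 3*z*asin(4*z) + 3*sqrt(1 - 16*z^2)/4 - 2*cos(3*z)/3


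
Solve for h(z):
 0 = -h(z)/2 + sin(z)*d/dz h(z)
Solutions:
 h(z) = C1*(cos(z) - 1)^(1/4)/(cos(z) + 1)^(1/4)


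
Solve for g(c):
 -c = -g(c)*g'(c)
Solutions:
 g(c) = -sqrt(C1 + c^2)
 g(c) = sqrt(C1 + c^2)


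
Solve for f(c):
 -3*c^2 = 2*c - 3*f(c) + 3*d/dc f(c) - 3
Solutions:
 f(c) = C1*exp(c) + c^2 + 8*c/3 + 5/3


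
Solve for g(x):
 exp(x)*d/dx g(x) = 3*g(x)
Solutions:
 g(x) = C1*exp(-3*exp(-x))


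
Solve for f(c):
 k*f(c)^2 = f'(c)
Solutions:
 f(c) = -1/(C1 + c*k)


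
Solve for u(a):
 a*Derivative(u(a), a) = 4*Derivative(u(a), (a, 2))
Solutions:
 u(a) = C1 + C2*erfi(sqrt(2)*a/4)


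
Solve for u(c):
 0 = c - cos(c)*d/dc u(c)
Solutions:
 u(c) = C1 + Integral(c/cos(c), c)


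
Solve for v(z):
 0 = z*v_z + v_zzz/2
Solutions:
 v(z) = C1 + Integral(C2*airyai(-2^(1/3)*z) + C3*airybi(-2^(1/3)*z), z)


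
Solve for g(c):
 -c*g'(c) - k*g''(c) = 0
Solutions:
 g(c) = C1 + C2*sqrt(k)*erf(sqrt(2)*c*sqrt(1/k)/2)


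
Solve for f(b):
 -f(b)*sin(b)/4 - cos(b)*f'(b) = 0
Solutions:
 f(b) = C1*cos(b)^(1/4)


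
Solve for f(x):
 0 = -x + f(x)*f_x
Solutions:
 f(x) = -sqrt(C1 + x^2)
 f(x) = sqrt(C1 + x^2)


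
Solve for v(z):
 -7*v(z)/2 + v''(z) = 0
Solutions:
 v(z) = C1*exp(-sqrt(14)*z/2) + C2*exp(sqrt(14)*z/2)


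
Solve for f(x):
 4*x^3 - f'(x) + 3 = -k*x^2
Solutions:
 f(x) = C1 + k*x^3/3 + x^4 + 3*x


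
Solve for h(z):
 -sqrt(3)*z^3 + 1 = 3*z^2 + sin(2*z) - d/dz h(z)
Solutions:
 h(z) = C1 + sqrt(3)*z^4/4 + z^3 - z - cos(2*z)/2


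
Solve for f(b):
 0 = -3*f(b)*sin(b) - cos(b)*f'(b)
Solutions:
 f(b) = C1*cos(b)^3


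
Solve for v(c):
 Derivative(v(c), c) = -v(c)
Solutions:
 v(c) = C1*exp(-c)


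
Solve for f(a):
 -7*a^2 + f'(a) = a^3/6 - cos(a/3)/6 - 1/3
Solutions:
 f(a) = C1 + a^4/24 + 7*a^3/3 - a/3 - sin(a/3)/2


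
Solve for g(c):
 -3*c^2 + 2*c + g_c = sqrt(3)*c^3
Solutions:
 g(c) = C1 + sqrt(3)*c^4/4 + c^3 - c^2


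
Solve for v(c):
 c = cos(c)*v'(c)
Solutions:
 v(c) = C1 + Integral(c/cos(c), c)


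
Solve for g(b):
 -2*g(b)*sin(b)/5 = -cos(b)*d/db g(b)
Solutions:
 g(b) = C1/cos(b)^(2/5)


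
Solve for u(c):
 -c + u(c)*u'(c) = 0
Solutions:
 u(c) = -sqrt(C1 + c^2)
 u(c) = sqrt(C1 + c^2)


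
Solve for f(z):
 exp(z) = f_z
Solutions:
 f(z) = C1 + exp(z)


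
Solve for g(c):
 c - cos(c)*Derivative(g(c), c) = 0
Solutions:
 g(c) = C1 + Integral(c/cos(c), c)


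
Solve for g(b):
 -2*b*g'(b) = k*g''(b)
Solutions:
 g(b) = C1 + C2*sqrt(k)*erf(b*sqrt(1/k))


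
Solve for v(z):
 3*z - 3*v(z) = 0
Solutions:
 v(z) = z


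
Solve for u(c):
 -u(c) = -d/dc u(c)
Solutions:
 u(c) = C1*exp(c)


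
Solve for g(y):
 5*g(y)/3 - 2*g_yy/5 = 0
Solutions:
 g(y) = C1*exp(-5*sqrt(6)*y/6) + C2*exp(5*sqrt(6)*y/6)


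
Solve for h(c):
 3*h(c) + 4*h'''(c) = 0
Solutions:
 h(c) = C3*exp(-6^(1/3)*c/2) + (C1*sin(2^(1/3)*3^(5/6)*c/4) + C2*cos(2^(1/3)*3^(5/6)*c/4))*exp(6^(1/3)*c/4)


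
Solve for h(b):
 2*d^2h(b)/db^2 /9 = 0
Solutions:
 h(b) = C1 + C2*b


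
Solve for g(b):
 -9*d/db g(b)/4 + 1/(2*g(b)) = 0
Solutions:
 g(b) = -sqrt(C1 + 4*b)/3
 g(b) = sqrt(C1 + 4*b)/3


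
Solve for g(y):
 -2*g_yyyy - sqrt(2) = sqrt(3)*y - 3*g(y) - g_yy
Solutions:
 g(y) = C1*exp(-sqrt(6)*y/2) + C2*exp(sqrt(6)*y/2) + C3*sin(y) + C4*cos(y) + sqrt(3)*y/3 + sqrt(2)/3


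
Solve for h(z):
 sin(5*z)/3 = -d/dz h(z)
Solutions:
 h(z) = C1 + cos(5*z)/15


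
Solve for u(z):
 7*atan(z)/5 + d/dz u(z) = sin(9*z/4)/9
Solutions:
 u(z) = C1 - 7*z*atan(z)/5 + 7*log(z^2 + 1)/10 - 4*cos(9*z/4)/81


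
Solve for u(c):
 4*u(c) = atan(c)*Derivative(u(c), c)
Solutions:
 u(c) = C1*exp(4*Integral(1/atan(c), c))


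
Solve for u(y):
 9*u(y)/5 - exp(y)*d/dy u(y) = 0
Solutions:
 u(y) = C1*exp(-9*exp(-y)/5)


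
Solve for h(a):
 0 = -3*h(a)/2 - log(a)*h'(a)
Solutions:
 h(a) = C1*exp(-3*li(a)/2)


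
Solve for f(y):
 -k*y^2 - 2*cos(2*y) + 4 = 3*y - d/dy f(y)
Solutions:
 f(y) = C1 + k*y^3/3 + 3*y^2/2 - 4*y + sin(2*y)


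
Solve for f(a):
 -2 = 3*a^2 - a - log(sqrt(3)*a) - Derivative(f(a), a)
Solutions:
 f(a) = C1 + a^3 - a^2/2 - a*log(a) - a*log(3)/2 + 3*a


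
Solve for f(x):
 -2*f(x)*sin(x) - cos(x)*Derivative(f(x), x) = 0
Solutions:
 f(x) = C1*cos(x)^2


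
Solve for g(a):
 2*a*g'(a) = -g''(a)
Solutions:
 g(a) = C1 + C2*erf(a)


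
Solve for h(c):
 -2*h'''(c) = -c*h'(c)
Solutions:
 h(c) = C1 + Integral(C2*airyai(2^(2/3)*c/2) + C3*airybi(2^(2/3)*c/2), c)


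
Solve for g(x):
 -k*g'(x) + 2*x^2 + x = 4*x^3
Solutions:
 g(x) = C1 - x^4/k + 2*x^3/(3*k) + x^2/(2*k)


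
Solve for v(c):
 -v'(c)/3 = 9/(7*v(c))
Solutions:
 v(c) = -sqrt(C1 - 378*c)/7
 v(c) = sqrt(C1 - 378*c)/7


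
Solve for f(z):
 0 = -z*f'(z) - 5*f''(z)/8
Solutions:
 f(z) = C1 + C2*erf(2*sqrt(5)*z/5)


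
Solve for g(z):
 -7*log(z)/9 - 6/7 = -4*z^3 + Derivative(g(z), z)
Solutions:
 g(z) = C1 + z^4 - 7*z*log(z)/9 - 5*z/63


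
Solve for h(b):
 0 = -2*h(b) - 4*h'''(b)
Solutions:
 h(b) = C3*exp(-2^(2/3)*b/2) + (C1*sin(2^(2/3)*sqrt(3)*b/4) + C2*cos(2^(2/3)*sqrt(3)*b/4))*exp(2^(2/3)*b/4)


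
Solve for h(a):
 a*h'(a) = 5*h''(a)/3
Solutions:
 h(a) = C1 + C2*erfi(sqrt(30)*a/10)


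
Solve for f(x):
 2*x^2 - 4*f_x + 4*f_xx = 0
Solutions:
 f(x) = C1 + C2*exp(x) + x^3/6 + x^2/2 + x


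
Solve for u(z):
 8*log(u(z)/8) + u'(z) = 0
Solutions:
 -Integral(1/(-log(_y) + 3*log(2)), (_y, u(z)))/8 = C1 - z


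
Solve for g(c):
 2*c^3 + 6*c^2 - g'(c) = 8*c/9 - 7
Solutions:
 g(c) = C1 + c^4/2 + 2*c^3 - 4*c^2/9 + 7*c


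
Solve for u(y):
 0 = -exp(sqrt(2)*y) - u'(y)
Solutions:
 u(y) = C1 - sqrt(2)*exp(sqrt(2)*y)/2


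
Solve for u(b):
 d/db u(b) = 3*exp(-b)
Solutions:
 u(b) = C1 - 3*exp(-b)


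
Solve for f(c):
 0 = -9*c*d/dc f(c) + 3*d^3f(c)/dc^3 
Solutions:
 f(c) = C1 + Integral(C2*airyai(3^(1/3)*c) + C3*airybi(3^(1/3)*c), c)


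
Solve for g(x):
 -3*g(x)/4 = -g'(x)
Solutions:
 g(x) = C1*exp(3*x/4)


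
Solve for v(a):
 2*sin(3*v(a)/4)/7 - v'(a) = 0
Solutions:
 -2*a/7 + 2*log(cos(3*v(a)/4) - 1)/3 - 2*log(cos(3*v(a)/4) + 1)/3 = C1


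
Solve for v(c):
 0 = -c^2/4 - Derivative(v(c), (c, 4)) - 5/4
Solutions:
 v(c) = C1 + C2*c + C3*c^2 + C4*c^3 - c^6/1440 - 5*c^4/96


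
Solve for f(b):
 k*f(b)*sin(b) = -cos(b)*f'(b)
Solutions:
 f(b) = C1*exp(k*log(cos(b)))


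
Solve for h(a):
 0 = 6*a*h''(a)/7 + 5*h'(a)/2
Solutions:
 h(a) = C1 + C2/a^(23/12)


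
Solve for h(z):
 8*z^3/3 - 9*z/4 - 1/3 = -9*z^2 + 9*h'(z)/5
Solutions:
 h(z) = C1 + 10*z^4/27 + 5*z^3/3 - 5*z^2/8 - 5*z/27


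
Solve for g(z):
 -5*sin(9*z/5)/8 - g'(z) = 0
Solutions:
 g(z) = C1 + 25*cos(9*z/5)/72


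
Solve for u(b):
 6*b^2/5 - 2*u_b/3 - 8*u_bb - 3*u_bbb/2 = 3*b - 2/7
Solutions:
 u(b) = C1 + C2*exp(2*b*(-4 + sqrt(15))/3) + C3*exp(-2*b*(sqrt(15) + 4)/3) + 3*b^3/5 - 477*b^2/20 + 39531*b/70


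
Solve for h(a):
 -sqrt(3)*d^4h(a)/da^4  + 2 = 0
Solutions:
 h(a) = C1 + C2*a + C3*a^2 + C4*a^3 + sqrt(3)*a^4/36


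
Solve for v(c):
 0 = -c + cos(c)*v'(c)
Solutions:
 v(c) = C1 + Integral(c/cos(c), c)


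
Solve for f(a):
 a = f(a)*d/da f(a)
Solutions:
 f(a) = -sqrt(C1 + a^2)
 f(a) = sqrt(C1 + a^2)


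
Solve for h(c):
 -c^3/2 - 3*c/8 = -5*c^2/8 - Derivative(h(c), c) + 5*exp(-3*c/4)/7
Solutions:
 h(c) = C1 + c^4/8 - 5*c^3/24 + 3*c^2/16 - 20*exp(-3*c/4)/21


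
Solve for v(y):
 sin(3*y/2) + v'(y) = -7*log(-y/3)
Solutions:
 v(y) = C1 - 7*y*log(-y) + 7*y + 7*y*log(3) + 2*cos(3*y/2)/3


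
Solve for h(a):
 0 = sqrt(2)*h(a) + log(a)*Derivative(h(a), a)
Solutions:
 h(a) = C1*exp(-sqrt(2)*li(a))


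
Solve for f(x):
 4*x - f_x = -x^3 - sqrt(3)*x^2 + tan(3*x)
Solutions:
 f(x) = C1 + x^4/4 + sqrt(3)*x^3/3 + 2*x^2 + log(cos(3*x))/3


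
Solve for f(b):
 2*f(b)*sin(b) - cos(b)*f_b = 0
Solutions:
 f(b) = C1/cos(b)^2


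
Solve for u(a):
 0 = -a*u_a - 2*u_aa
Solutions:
 u(a) = C1 + C2*erf(a/2)


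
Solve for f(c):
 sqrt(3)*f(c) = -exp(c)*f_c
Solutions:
 f(c) = C1*exp(sqrt(3)*exp(-c))


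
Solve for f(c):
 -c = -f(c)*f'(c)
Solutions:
 f(c) = -sqrt(C1 + c^2)
 f(c) = sqrt(C1 + c^2)


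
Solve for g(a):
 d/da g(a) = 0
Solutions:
 g(a) = C1


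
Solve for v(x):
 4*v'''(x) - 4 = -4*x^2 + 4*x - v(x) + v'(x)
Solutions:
 v(x) = C1*exp(3^(1/3)*x*(3^(1/3)/(sqrt(78) + 9)^(1/3) + (sqrt(78) + 9)^(1/3))/12)*sin(3^(1/6)*x*(-3^(2/3)*(sqrt(78) + 9)^(1/3) + 3/(sqrt(78) + 9)^(1/3))/12) + C2*exp(3^(1/3)*x*(3^(1/3)/(sqrt(78) + 9)^(1/3) + (sqrt(78) + 9)^(1/3))/12)*cos(3^(1/6)*x*(-3^(2/3)*(sqrt(78) + 9)^(1/3) + 3/(sqrt(78) + 9)^(1/3))/12) + C3*exp(-3^(1/3)*x*(3^(1/3)/(sqrt(78) + 9)^(1/3) + (sqrt(78) + 9)^(1/3))/6) - 4*x^2 - 4*x


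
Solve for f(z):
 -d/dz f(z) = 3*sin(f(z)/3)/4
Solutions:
 3*z/4 + 3*log(cos(f(z)/3) - 1)/2 - 3*log(cos(f(z)/3) + 1)/2 = C1


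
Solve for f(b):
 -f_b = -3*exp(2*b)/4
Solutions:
 f(b) = C1 + 3*exp(2*b)/8


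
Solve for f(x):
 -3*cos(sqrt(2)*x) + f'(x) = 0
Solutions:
 f(x) = C1 + 3*sqrt(2)*sin(sqrt(2)*x)/2


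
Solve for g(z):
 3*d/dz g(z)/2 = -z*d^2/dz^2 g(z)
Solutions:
 g(z) = C1 + C2/sqrt(z)


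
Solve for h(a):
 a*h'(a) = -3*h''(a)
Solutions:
 h(a) = C1 + C2*erf(sqrt(6)*a/6)


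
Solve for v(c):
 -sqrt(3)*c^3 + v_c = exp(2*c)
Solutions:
 v(c) = C1 + sqrt(3)*c^4/4 + exp(2*c)/2


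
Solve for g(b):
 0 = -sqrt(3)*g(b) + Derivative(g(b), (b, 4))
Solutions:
 g(b) = C1*exp(-3^(1/8)*b) + C2*exp(3^(1/8)*b) + C3*sin(3^(1/8)*b) + C4*cos(3^(1/8)*b)


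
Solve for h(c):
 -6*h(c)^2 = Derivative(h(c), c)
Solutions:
 h(c) = 1/(C1 + 6*c)


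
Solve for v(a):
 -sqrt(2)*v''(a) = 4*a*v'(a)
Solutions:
 v(a) = C1 + C2*erf(2^(1/4)*a)


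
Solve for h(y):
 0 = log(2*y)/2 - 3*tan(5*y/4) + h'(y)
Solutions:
 h(y) = C1 - y*log(y)/2 - y*log(2)/2 + y/2 - 12*log(cos(5*y/4))/5


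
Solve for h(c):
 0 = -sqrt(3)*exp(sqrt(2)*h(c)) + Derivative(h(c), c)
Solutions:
 h(c) = sqrt(2)*(2*log(-1/(C1 + sqrt(3)*c)) - log(2))/4


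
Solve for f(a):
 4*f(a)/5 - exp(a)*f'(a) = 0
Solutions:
 f(a) = C1*exp(-4*exp(-a)/5)


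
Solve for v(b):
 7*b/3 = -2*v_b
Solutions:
 v(b) = C1 - 7*b^2/12


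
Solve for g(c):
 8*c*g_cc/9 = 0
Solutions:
 g(c) = C1 + C2*c


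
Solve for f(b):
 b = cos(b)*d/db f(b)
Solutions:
 f(b) = C1 + Integral(b/cos(b), b)


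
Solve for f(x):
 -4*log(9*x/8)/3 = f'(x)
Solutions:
 f(x) = C1 - 4*x*log(x)/3 - 8*x*log(3)/3 + 4*x/3 + 4*x*log(2)


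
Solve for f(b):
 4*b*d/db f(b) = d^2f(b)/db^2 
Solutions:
 f(b) = C1 + C2*erfi(sqrt(2)*b)


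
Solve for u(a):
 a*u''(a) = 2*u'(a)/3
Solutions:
 u(a) = C1 + C2*a^(5/3)


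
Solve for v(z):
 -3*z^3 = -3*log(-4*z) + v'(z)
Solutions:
 v(z) = C1 - 3*z^4/4 + 3*z*log(-z) + 3*z*(-1 + 2*log(2))


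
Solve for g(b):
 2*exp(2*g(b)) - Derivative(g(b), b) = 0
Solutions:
 g(b) = log(-sqrt(-1/(C1 + 2*b))) - log(2)/2
 g(b) = log(-1/(C1 + 2*b))/2 - log(2)/2


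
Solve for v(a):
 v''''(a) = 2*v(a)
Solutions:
 v(a) = C1*exp(-2^(1/4)*a) + C2*exp(2^(1/4)*a) + C3*sin(2^(1/4)*a) + C4*cos(2^(1/4)*a)


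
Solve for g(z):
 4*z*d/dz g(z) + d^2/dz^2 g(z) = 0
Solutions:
 g(z) = C1 + C2*erf(sqrt(2)*z)


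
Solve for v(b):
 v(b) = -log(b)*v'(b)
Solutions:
 v(b) = C1*exp(-li(b))


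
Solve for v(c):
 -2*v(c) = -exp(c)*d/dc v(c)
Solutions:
 v(c) = C1*exp(-2*exp(-c))


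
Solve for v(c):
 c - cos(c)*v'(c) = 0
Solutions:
 v(c) = C1 + Integral(c/cos(c), c)


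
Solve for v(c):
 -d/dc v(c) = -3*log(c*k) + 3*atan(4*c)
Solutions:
 v(c) = C1 + 3*c*log(c*k) - 3*c*atan(4*c) - 3*c + 3*log(16*c^2 + 1)/8


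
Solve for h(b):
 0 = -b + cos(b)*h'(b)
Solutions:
 h(b) = C1 + Integral(b/cos(b), b)


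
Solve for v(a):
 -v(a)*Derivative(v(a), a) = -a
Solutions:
 v(a) = -sqrt(C1 + a^2)
 v(a) = sqrt(C1 + a^2)


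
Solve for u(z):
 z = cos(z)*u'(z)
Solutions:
 u(z) = C1 + Integral(z/cos(z), z)


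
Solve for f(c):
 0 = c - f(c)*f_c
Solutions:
 f(c) = -sqrt(C1 + c^2)
 f(c) = sqrt(C1 + c^2)


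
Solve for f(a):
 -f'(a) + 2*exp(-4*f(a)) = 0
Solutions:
 f(a) = log(-I*(C1 + 8*a)^(1/4))
 f(a) = log(I*(C1 + 8*a)^(1/4))
 f(a) = log(-(C1 + 8*a)^(1/4))
 f(a) = log(C1 + 8*a)/4


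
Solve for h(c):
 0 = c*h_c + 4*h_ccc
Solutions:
 h(c) = C1 + Integral(C2*airyai(-2^(1/3)*c/2) + C3*airybi(-2^(1/3)*c/2), c)


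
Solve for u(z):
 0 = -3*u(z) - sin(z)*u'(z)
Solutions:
 u(z) = C1*(cos(z) + 1)^(3/2)/(cos(z) - 1)^(3/2)


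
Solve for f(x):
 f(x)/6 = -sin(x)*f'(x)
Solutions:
 f(x) = C1*(cos(x) + 1)^(1/12)/(cos(x) - 1)^(1/12)


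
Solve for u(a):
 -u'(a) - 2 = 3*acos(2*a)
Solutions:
 u(a) = C1 - 3*a*acos(2*a) - 2*a + 3*sqrt(1 - 4*a^2)/2


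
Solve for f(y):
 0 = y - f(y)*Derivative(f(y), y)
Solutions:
 f(y) = -sqrt(C1 + y^2)
 f(y) = sqrt(C1 + y^2)


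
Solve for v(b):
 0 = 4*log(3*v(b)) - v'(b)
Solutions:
 -Integral(1/(log(_y) + log(3)), (_y, v(b)))/4 = C1 - b


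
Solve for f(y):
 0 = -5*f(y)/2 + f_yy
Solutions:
 f(y) = C1*exp(-sqrt(10)*y/2) + C2*exp(sqrt(10)*y/2)


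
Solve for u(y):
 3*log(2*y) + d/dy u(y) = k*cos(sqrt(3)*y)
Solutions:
 u(y) = C1 + sqrt(3)*k*sin(sqrt(3)*y)/3 - 3*y*log(y) - 3*y*log(2) + 3*y


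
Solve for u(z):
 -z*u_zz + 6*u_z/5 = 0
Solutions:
 u(z) = C1 + C2*z^(11/5)


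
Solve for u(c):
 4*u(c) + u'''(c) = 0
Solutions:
 u(c) = C3*exp(-2^(2/3)*c) + (C1*sin(2^(2/3)*sqrt(3)*c/2) + C2*cos(2^(2/3)*sqrt(3)*c/2))*exp(2^(2/3)*c/2)


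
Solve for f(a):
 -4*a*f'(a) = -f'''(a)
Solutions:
 f(a) = C1 + Integral(C2*airyai(2^(2/3)*a) + C3*airybi(2^(2/3)*a), a)


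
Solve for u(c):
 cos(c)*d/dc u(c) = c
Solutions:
 u(c) = C1 + Integral(c/cos(c), c)


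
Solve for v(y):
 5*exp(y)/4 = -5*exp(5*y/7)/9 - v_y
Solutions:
 v(y) = C1 - 7*exp(5*y/7)/9 - 5*exp(y)/4


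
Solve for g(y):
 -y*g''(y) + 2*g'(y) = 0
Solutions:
 g(y) = C1 + C2*y^3


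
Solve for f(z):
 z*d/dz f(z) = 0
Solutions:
 f(z) = C1


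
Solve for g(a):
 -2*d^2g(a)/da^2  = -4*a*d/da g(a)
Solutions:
 g(a) = C1 + C2*erfi(a)


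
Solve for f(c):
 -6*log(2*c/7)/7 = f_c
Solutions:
 f(c) = C1 - 6*c*log(c)/7 - 6*c*log(2)/7 + 6*c/7 + 6*c*log(7)/7


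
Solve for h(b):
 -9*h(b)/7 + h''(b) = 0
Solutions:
 h(b) = C1*exp(-3*sqrt(7)*b/7) + C2*exp(3*sqrt(7)*b/7)


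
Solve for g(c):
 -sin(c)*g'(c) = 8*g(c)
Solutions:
 g(c) = C1*(cos(c)^4 + 4*cos(c)^3 + 6*cos(c)^2 + 4*cos(c) + 1)/(cos(c)^4 - 4*cos(c)^3 + 6*cos(c)^2 - 4*cos(c) + 1)


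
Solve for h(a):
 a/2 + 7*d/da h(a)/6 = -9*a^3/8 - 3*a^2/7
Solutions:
 h(a) = C1 - 27*a^4/112 - 6*a^3/49 - 3*a^2/14


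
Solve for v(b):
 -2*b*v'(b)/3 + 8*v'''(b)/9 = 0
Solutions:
 v(b) = C1 + Integral(C2*airyai(6^(1/3)*b/2) + C3*airybi(6^(1/3)*b/2), b)


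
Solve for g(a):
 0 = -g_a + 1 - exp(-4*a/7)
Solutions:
 g(a) = C1 + a + 7*exp(-4*a/7)/4


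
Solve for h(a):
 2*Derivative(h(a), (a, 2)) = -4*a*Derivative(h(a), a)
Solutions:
 h(a) = C1 + C2*erf(a)


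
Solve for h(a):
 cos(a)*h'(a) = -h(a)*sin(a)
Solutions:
 h(a) = C1*cos(a)


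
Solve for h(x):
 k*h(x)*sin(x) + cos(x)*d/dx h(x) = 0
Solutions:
 h(x) = C1*exp(k*log(cos(x)))


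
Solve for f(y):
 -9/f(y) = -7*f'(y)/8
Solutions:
 f(y) = -sqrt(C1 + 1008*y)/7
 f(y) = sqrt(C1 + 1008*y)/7


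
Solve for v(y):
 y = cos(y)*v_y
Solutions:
 v(y) = C1 + Integral(y/cos(y), y)


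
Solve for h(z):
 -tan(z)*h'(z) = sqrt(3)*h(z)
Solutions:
 h(z) = C1/sin(z)^(sqrt(3))


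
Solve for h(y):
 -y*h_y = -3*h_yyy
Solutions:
 h(y) = C1 + Integral(C2*airyai(3^(2/3)*y/3) + C3*airybi(3^(2/3)*y/3), y)


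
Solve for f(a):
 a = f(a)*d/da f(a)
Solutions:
 f(a) = -sqrt(C1 + a^2)
 f(a) = sqrt(C1 + a^2)


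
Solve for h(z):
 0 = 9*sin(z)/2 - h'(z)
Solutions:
 h(z) = C1 - 9*cos(z)/2


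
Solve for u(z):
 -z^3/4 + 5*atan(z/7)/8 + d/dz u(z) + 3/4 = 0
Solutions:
 u(z) = C1 + z^4/16 - 5*z*atan(z/7)/8 - 3*z/4 + 35*log(z^2 + 49)/16


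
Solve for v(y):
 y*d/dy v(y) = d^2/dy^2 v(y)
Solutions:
 v(y) = C1 + C2*erfi(sqrt(2)*y/2)


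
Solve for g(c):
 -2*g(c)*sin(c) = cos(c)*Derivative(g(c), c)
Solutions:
 g(c) = C1*cos(c)^2


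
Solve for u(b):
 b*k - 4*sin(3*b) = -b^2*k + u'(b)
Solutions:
 u(b) = C1 + b^3*k/3 + b^2*k/2 + 4*cos(3*b)/3


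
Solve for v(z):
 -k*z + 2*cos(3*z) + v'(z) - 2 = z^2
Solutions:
 v(z) = C1 + k*z^2/2 + z^3/3 + 2*z - 2*sin(3*z)/3


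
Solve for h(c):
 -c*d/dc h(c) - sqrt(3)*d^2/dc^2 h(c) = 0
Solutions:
 h(c) = C1 + C2*erf(sqrt(2)*3^(3/4)*c/6)


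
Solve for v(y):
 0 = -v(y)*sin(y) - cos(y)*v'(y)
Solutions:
 v(y) = C1*cos(y)


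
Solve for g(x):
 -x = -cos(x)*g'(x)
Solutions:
 g(x) = C1 + Integral(x/cos(x), x)


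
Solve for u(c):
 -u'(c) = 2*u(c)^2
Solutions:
 u(c) = 1/(C1 + 2*c)


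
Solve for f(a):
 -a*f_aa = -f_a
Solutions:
 f(a) = C1 + C2*a^2


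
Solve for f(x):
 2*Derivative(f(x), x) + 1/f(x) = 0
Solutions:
 f(x) = -sqrt(C1 - x)
 f(x) = sqrt(C1 - x)


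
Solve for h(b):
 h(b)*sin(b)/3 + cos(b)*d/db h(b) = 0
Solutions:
 h(b) = C1*cos(b)^(1/3)


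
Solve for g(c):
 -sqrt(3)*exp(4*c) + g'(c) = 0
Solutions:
 g(c) = C1 + sqrt(3)*exp(4*c)/4


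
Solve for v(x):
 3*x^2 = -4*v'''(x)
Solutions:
 v(x) = C1 + C2*x + C3*x^2 - x^5/80


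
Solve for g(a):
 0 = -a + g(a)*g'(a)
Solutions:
 g(a) = -sqrt(C1 + a^2)
 g(a) = sqrt(C1 + a^2)


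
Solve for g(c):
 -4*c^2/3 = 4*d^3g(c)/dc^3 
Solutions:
 g(c) = C1 + C2*c + C3*c^2 - c^5/180


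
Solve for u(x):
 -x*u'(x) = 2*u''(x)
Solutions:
 u(x) = C1 + C2*erf(x/2)


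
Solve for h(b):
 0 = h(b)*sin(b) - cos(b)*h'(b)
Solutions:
 h(b) = C1/cos(b)


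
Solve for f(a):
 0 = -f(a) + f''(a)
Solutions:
 f(a) = C1*exp(-a) + C2*exp(a)


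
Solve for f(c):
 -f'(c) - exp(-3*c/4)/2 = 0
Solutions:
 f(c) = C1 + 2*exp(-3*c/4)/3


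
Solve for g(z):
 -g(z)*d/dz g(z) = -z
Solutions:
 g(z) = -sqrt(C1 + z^2)
 g(z) = sqrt(C1 + z^2)


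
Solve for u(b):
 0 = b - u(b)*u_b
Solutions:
 u(b) = -sqrt(C1 + b^2)
 u(b) = sqrt(C1 + b^2)


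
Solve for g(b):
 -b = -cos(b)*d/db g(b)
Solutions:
 g(b) = C1 + Integral(b/cos(b), b)


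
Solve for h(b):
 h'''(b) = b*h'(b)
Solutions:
 h(b) = C1 + Integral(C2*airyai(b) + C3*airybi(b), b)


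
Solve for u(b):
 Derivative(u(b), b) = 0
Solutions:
 u(b) = C1


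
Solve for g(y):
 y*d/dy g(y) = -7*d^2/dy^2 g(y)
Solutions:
 g(y) = C1 + C2*erf(sqrt(14)*y/14)


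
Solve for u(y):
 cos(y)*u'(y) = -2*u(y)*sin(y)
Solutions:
 u(y) = C1*cos(y)^2


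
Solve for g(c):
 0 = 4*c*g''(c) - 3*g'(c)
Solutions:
 g(c) = C1 + C2*c^(7/4)


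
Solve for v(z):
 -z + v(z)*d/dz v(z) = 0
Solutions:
 v(z) = -sqrt(C1 + z^2)
 v(z) = sqrt(C1 + z^2)


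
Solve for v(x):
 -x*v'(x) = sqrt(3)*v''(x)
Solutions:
 v(x) = C1 + C2*erf(sqrt(2)*3^(3/4)*x/6)


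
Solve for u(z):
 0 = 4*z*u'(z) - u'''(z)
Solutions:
 u(z) = C1 + Integral(C2*airyai(2^(2/3)*z) + C3*airybi(2^(2/3)*z), z)


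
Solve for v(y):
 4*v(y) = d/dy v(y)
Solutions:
 v(y) = C1*exp(4*y)


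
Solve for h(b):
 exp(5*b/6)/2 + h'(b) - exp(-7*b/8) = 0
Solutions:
 h(b) = C1 - 3*exp(5*b/6)/5 - 8*exp(-7*b/8)/7


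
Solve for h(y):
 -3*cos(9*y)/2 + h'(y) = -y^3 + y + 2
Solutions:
 h(y) = C1 - y^4/4 + y^2/2 + 2*y + sin(9*y)/6


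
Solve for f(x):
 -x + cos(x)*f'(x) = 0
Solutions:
 f(x) = C1 + Integral(x/cos(x), x)


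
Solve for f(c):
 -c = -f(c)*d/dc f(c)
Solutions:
 f(c) = -sqrt(C1 + c^2)
 f(c) = sqrt(C1 + c^2)


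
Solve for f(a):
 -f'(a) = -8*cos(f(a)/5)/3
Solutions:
 -8*a/3 - 5*log(sin(f(a)/5) - 1)/2 + 5*log(sin(f(a)/5) + 1)/2 = C1


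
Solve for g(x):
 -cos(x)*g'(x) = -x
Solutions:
 g(x) = C1 + Integral(x/cos(x), x)


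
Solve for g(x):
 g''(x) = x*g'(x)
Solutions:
 g(x) = C1 + C2*erfi(sqrt(2)*x/2)


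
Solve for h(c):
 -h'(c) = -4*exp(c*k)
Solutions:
 h(c) = C1 + 4*exp(c*k)/k


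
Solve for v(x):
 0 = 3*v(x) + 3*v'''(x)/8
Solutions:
 v(x) = C3*exp(-2*x) + (C1*sin(sqrt(3)*x) + C2*cos(sqrt(3)*x))*exp(x)


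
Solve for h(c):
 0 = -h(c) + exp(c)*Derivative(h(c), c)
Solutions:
 h(c) = C1*exp(-exp(-c))


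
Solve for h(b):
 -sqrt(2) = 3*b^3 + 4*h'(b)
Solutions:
 h(b) = C1 - 3*b^4/16 - sqrt(2)*b/4


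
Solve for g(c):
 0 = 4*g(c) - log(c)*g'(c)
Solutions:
 g(c) = C1*exp(4*li(c))


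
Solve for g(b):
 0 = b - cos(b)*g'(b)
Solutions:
 g(b) = C1 + Integral(b/cos(b), b)


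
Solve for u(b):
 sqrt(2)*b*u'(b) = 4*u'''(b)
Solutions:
 u(b) = C1 + Integral(C2*airyai(sqrt(2)*b/2) + C3*airybi(sqrt(2)*b/2), b)


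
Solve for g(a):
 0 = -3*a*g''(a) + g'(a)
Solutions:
 g(a) = C1 + C2*a^(4/3)


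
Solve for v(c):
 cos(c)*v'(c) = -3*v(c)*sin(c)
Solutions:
 v(c) = C1*cos(c)^3


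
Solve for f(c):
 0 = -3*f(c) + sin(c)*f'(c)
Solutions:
 f(c) = C1*(cos(c) - 1)^(3/2)/(cos(c) + 1)^(3/2)


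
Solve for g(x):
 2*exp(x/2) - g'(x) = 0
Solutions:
 g(x) = C1 + 4*exp(x/2)


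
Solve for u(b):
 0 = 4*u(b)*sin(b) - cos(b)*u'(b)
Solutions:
 u(b) = C1/cos(b)^4


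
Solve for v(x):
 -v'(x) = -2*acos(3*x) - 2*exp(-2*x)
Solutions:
 v(x) = C1 + 2*x*acos(3*x) - 2*sqrt(1 - 9*x^2)/3 - exp(-2*x)


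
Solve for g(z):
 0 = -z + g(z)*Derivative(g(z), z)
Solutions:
 g(z) = -sqrt(C1 + z^2)
 g(z) = sqrt(C1 + z^2)


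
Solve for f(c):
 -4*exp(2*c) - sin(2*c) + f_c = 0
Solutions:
 f(c) = C1 + 2*exp(2*c) - cos(2*c)/2


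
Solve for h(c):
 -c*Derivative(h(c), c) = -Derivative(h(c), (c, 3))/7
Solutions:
 h(c) = C1 + Integral(C2*airyai(7^(1/3)*c) + C3*airybi(7^(1/3)*c), c)


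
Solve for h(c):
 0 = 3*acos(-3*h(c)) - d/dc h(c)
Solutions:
 Integral(1/acos(-3*_y), (_y, h(c))) = C1 + 3*c


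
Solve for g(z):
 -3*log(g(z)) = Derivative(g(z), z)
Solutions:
 li(g(z)) = C1 - 3*z


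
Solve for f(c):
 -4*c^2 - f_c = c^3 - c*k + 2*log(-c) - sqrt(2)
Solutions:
 f(c) = C1 - c^4/4 - 4*c^3/3 + c^2*k/2 - 2*c*log(-c) + c*(sqrt(2) + 2)


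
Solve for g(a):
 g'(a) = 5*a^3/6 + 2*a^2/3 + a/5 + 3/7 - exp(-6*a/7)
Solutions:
 g(a) = C1 + 5*a^4/24 + 2*a^3/9 + a^2/10 + 3*a/7 + 7*exp(-6*a/7)/6


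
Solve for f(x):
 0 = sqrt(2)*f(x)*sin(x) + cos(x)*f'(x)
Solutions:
 f(x) = C1*cos(x)^(sqrt(2))


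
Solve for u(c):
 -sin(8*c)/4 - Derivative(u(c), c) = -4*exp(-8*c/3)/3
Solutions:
 u(c) = C1 + cos(8*c)/32 - exp(-8*c/3)/2


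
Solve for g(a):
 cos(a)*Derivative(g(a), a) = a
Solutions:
 g(a) = C1 + Integral(a/cos(a), a)


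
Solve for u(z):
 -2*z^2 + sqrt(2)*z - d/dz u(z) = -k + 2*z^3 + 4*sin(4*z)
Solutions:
 u(z) = C1 + k*z - z^4/2 - 2*z^3/3 + sqrt(2)*z^2/2 + cos(4*z)


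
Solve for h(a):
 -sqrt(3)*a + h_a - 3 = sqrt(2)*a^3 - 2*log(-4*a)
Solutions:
 h(a) = C1 + sqrt(2)*a^4/4 + sqrt(3)*a^2/2 - 2*a*log(-a) + a*(5 - 4*log(2))


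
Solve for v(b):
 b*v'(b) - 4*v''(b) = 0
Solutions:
 v(b) = C1 + C2*erfi(sqrt(2)*b/4)


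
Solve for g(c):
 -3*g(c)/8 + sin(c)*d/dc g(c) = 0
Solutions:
 g(c) = C1*(cos(c) - 1)^(3/16)/(cos(c) + 1)^(3/16)


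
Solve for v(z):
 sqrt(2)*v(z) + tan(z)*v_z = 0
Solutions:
 v(z) = C1/sin(z)^(sqrt(2))


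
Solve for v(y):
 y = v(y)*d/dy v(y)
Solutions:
 v(y) = -sqrt(C1 + y^2)
 v(y) = sqrt(C1 + y^2)


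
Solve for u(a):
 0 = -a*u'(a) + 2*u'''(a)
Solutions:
 u(a) = C1 + Integral(C2*airyai(2^(2/3)*a/2) + C3*airybi(2^(2/3)*a/2), a)


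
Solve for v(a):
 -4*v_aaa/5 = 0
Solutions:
 v(a) = C1 + C2*a + C3*a^2


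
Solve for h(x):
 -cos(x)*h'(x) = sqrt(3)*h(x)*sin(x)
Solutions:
 h(x) = C1*cos(x)^(sqrt(3))


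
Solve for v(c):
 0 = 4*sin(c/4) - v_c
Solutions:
 v(c) = C1 - 16*cos(c/4)


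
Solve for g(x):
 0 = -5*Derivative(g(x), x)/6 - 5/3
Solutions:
 g(x) = C1 - 2*x


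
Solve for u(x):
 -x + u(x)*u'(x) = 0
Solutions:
 u(x) = -sqrt(C1 + x^2)
 u(x) = sqrt(C1 + x^2)


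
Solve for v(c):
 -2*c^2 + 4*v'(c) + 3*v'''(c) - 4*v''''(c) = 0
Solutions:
 v(c) = C1 + C2*exp(c*(-(8*sqrt(17) + 33)^(1/3) - 1/(8*sqrt(17) + 33)^(1/3) + 2)/8)*sin(sqrt(3)*c*(-(8*sqrt(17) + 33)^(1/3) + (8*sqrt(17) + 33)^(-1/3))/8) + C3*exp(c*(-(8*sqrt(17) + 33)^(1/3) - 1/(8*sqrt(17) + 33)^(1/3) + 2)/8)*cos(sqrt(3)*c*(-(8*sqrt(17) + 33)^(1/3) + (8*sqrt(17) + 33)^(-1/3))/8) + C4*exp(c*((8*sqrt(17) + 33)^(-1/3) + 1 + (8*sqrt(17) + 33)^(1/3))/4) + c^3/6 - 3*c/4


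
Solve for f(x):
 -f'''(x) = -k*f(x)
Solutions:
 f(x) = C1*exp(k^(1/3)*x) + C2*exp(k^(1/3)*x*(-1 + sqrt(3)*I)/2) + C3*exp(-k^(1/3)*x*(1 + sqrt(3)*I)/2)


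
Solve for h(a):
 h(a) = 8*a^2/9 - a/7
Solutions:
 h(a) = a*(56*a - 9)/63


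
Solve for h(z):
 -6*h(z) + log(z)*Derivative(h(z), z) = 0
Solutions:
 h(z) = C1*exp(6*li(z))


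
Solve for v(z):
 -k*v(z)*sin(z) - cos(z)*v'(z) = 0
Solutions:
 v(z) = C1*exp(k*log(cos(z)))


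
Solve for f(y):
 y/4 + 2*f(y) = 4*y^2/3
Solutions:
 f(y) = y*(16*y - 3)/24


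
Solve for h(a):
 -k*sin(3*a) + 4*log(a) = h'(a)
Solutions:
 h(a) = C1 + 4*a*log(a) - 4*a + k*cos(3*a)/3


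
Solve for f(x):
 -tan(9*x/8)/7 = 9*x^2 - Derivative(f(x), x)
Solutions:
 f(x) = C1 + 3*x^3 - 8*log(cos(9*x/8))/63


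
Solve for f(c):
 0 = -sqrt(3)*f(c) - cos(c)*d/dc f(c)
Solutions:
 f(c) = C1*(sin(c) - 1)^(sqrt(3)/2)/(sin(c) + 1)^(sqrt(3)/2)


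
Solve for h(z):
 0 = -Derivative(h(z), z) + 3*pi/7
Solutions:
 h(z) = C1 + 3*pi*z/7
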